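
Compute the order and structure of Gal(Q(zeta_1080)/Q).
|Gal(Q(zeta_1080)/Q)| = phi(1080) = 288; group ≅ (Z/1080Z)^* ≅ Z/2Z × Z/2Z × Z/4Z × Z/18Z

The n-th cyclotomic polynomial Φ_1080(x) is the minimal polynomial of zeta_1080 over Q and has degree phi(1080) = 288. So Q(zeta_1080) is a degree-288 Galois extension with Galois group (Z/1080Z)^*. By CRT, (Z/1080Z)^* ≅ (Z/8Z)^* × (Z/27Z)^* × (Z/5Z)^*. Each prime-power unit group is (Z/8Z)^* ≅ Z/2Z × Z/2Z; (Z/27Z)^* ≅ Z/18Z; (Z/5Z)^* ≅ Z/4Z. Hence Gal(Q(zeta_1080)/Q) ≅ Z/2Z × Z/2Z × Z/4Z × Z/18Z.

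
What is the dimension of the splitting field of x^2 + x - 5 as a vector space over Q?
[K:Q] = 2

The discriminant of x^2 + (1)*x + (-5) is b^2 - 4c = 1 - (-20) = 21. Since 21 is not a perfect square in Q, the polynomial is irreducible over Q. Its two roots generate a degree-2 extension, so [K:Q] = 2.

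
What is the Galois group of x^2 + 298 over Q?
Gal(K/Q) = Z/2Z (cyclic of order 2)

x^2 + 298 is irreducible over Q since -298 is not a rational square. The splitting field Q(sqrt(-298)) has degree 2 over Q, and its unique nontrivial automorphism is sqrt(-298) ↦ -sqrt(-298). Hence Gal(Q(sqrt(-298))/Q) = Z/2Z.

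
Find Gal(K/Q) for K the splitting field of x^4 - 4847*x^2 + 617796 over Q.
Gal(K/Q) = Z/2Z (cyclic of order 2)

f factors as (x^2 - 131)(x^2 - 4716), so the splitting field is K = Q(sqrt(131), sqrt(4716)). The squarefree part of 131 is 131 and the squarefree part of 4716 is also 131, so sqrt(131) and sqrt(4716) are both rational multiples of sqrt(131). Hence Q(sqrt(131)) = Q(sqrt(4716)) = Q(sqrt(131)), and the splitting field collapses to a single degree-2 extension with Galois group Z/2Z.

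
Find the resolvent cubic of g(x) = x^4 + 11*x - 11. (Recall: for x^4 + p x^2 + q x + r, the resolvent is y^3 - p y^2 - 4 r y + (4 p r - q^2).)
h(y) = y^3 + 44*y - 121

Identify coefficients: p = 0, q = 11, r = -11.
Plug into h(y) = y^3 - p y^2 - 4 r y + (4 p r - q^2):
  h(y) = y^3 - (0) y^2 - 4*(-11) y + (4*(0)*(-11) - (11)^2)
       = y^3 + (0) y^2 + (44) y + (-121).
Simplifying: h(y) = y^3 + 44*y - 121.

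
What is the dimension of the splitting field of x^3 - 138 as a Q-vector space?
[K:Q] = 6

x^3 - 138 has one real root r = 138^(1/3) and two complex roots r*zeta_3, r*zeta_3^2 where zeta_3 = e^(2*pi*i/3). The splitting field is Q(r, zeta_3). [Q(r):Q] = 3 and [Q(zeta_3):Q] = 2 with gcd = 1, so [Q(r, zeta_3):Q] = 3 * 2 = 6.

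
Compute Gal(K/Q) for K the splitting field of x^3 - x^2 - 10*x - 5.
Gal(K/Q) = S_3 (symmetric group of order 6)

Compute the discriminant of x^3 + (-1)*x^2 + (-10)*x + (-5): Δ = 2505. Since Δ is not a rational square, the Galois group is not contained in A_3; it must be the full S_3 (irreducibility of the cubic rules out anything smaller).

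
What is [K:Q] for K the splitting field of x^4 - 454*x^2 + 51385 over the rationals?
[K:Q] = 4

f factors as (x^2 - 215)(x^2 - 239); the splitting field is K = Q(sqrt(215), sqrt(239)). Since 215, 239, and 51385 are all non-squares in Q, the three subfields Q(sqrt(215)), Q(sqrt(239)), Q(sqrt(51385)) are distinct degree-2 extensions, so [K:Q] = 4 (Klein four Galois group).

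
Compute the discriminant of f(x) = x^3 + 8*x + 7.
Δ = -3371

For a depressed cubic x^3 + p x + q the discriminant is Δ = -4 p^3 - 27 q^2 = -4*(8)^3 - 27*(7)^2 = -2048 - 1323 = -3371.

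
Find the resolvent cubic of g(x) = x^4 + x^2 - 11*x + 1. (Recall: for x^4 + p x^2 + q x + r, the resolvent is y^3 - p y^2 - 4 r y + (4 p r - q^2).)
h(y) = y^3 - y^2 - 4*y - 117

Identify coefficients: p = 1, q = -11, r = 1.
Plug into h(y) = y^3 - p y^2 - 4 r y + (4 p r - q^2):
  h(y) = y^3 - (1) y^2 - 4*(1) y + (4*(1)*(1) - (-11)^2)
       = y^3 + (-1) y^2 + (-4) y + (-117).
Simplifying: h(y) = y^3 - y^2 - 4*y - 117.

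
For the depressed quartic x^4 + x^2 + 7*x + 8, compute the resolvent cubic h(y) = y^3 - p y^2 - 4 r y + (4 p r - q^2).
h(y) = y^3 - y^2 - 32*y - 17

Identify coefficients: p = 1, q = 7, r = 8.
Plug into h(y) = y^3 - p y^2 - 4 r y + (4 p r - q^2):
  h(y) = y^3 - (1) y^2 - 4*(8) y + (4*(1)*(8) - (7)^2)
       = y^3 + (-1) y^2 + (-32) y + (-17).
Simplifying: h(y) = y^3 - y^2 - 32*y - 17.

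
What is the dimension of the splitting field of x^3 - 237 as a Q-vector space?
[K:Q] = 6

x^3 - 237 has one real root r = 237^(1/3) and two complex roots r*zeta_3, r*zeta_3^2 where zeta_3 = e^(2*pi*i/3). The splitting field is Q(r, zeta_3). [Q(r):Q] = 3 and [Q(zeta_3):Q] = 2 with gcd = 1, so [Q(r, zeta_3):Q] = 3 * 2 = 6.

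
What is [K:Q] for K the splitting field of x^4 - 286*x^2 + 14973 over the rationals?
[K:Q] = 4

f factors as (x^2 - 217)(x^2 - 69); the splitting field is K = Q(sqrt(217), sqrt(69)). Since 217, 69, and 14973 are all non-squares in Q, the three subfields Q(sqrt(217)), Q(sqrt(69)), Q(sqrt(14973)) are distinct degree-2 extensions, so [K:Q] = 4 (Klein four Galois group).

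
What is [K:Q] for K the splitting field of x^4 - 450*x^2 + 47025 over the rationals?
[K:Q] = 4

f factors as (x^2 - 285)(x^2 - 165); the splitting field is K = Q(sqrt(285), sqrt(165)). Since 285, 165, and 47025 are all non-squares in Q, the three subfields Q(sqrt(285)), Q(sqrt(165)), Q(sqrt(47025)) are distinct degree-2 extensions, so [K:Q] = 4 (Klein four Galois group).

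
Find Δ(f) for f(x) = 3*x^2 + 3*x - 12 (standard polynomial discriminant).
Δ = 153

For a quadratic a x^2 + b x + c the discriminant is Δ = b^2 - 4ac = (3)^2 - 4*(3)*(-12) = 9 - (-144) = 153.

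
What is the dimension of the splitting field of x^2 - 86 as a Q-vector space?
[K:Q] = 2

The polynomial x^2 - 86 is irreducible over Q since 86 is not a perfect square. Its splitting field is Q(sqrt(86)), which has degree 2 over Q.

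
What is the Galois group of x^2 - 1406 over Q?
Gal(K/Q) = Z/2Z (cyclic of order 2)

x^2 - 1406 is irreducible over Q since 1406 is not a rational square. The splitting field Q(sqrt(1406)) has degree 2 over Q, and its unique nontrivial automorphism is sqrt(1406) ↦ -sqrt(1406). Hence Gal(Q(sqrt(1406))/Q) = Z/2Z.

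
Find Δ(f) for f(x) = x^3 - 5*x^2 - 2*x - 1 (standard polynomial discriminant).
Δ = -575

For x^3 + a x^2 + b x + c the discriminant is Δ = 18 a b c - 4 a^3 c + a^2 b^2 - 4 b^3 - 27 c^2.
Plug a = -5, b = -2, c = -1:
  18*(-5)*(-2)*(-1) - 4*(-5)^3*(-1) + (-5)^2*(-2)^2 - 4*(-2)^3 - 27*(-1)^2
  = -180 + (-500) + 100 + (32) + (-27)
  = -575.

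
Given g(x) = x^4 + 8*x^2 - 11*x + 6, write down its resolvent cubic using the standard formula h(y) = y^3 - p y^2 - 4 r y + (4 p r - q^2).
h(y) = y^3 - 8*y^2 - 24*y + 71

Identify coefficients: p = 8, q = -11, r = 6.
Plug into h(y) = y^3 - p y^2 - 4 r y + (4 p r - q^2):
  h(y) = y^3 - (8) y^2 - 4*(6) y + (4*(8)*(6) - (-11)^2)
       = y^3 + (-8) y^2 + (-24) y + (71).
Simplifying: h(y) = y^3 - 8*y^2 - 24*y + 71.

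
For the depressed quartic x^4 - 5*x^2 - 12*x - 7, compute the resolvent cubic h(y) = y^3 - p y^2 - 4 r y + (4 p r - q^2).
h(y) = y^3 + 5*y^2 + 28*y - 4

Identify coefficients: p = -5, q = -12, r = -7.
Plug into h(y) = y^3 - p y^2 - 4 r y + (4 p r - q^2):
  h(y) = y^3 - (-5) y^2 - 4*(-7) y + (4*(-5)*(-7) - (-12)^2)
       = y^3 + (5) y^2 + (28) y + (-4).
Simplifying: h(y) = y^3 + 5*y^2 + 28*y - 4.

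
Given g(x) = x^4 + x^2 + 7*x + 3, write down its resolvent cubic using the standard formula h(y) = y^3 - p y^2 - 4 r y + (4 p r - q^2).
h(y) = y^3 - y^2 - 12*y - 37

Identify coefficients: p = 1, q = 7, r = 3.
Plug into h(y) = y^3 - p y^2 - 4 r y + (4 p r - q^2):
  h(y) = y^3 - (1) y^2 - 4*(3) y + (4*(1)*(3) - (7)^2)
       = y^3 + (-1) y^2 + (-12) y + (-37).
Simplifying: h(y) = y^3 - y^2 - 12*y - 37.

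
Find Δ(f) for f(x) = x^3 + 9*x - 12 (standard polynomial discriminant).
Δ = -6804

For a depressed cubic x^3 + p x + q the discriminant is Δ = -4 p^3 - 27 q^2 = -4*(9)^3 - 27*(-12)^2 = -2916 - 3888 = -6804.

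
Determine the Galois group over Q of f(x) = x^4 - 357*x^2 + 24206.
Gal(K/Q) = V_4 (Klein four-group, Z/2Z × Z/2Z)

f factors as (x^2 - 91)(x^2 - 266), so the splitting field is K = Q(sqrt(91), sqrt(266)). The elements 91, 266, 24206 are all non-squares in Q, so sqrt(91) and sqrt(266) generate independent quadratic extensions. Thus [K:Q] = 4 and Gal(K/Q) is generated by the two order-2 automorphisms sqrt(91) ↦ -sqrt(91) and sqrt(266) ↦ -sqrt(266), giving V_4.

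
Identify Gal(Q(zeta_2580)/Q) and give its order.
|Gal(Q(zeta_2580)/Q)| = phi(2580) = 672; group ≅ (Z/2580Z)^* ≅ Z/2Z × Z/2Z × Z/4Z × Z/42Z

The n-th cyclotomic polynomial Φ_2580(x) is the minimal polynomial of zeta_2580 over Q and has degree phi(2580) = 672. So Q(zeta_2580) is a degree-672 Galois extension with Galois group (Z/2580Z)^*. By CRT, (Z/2580Z)^* ≅ (Z/4Z)^* × (Z/3Z)^* × (Z/5Z)^* × (Z/43Z)^*. Each prime-power unit group is (Z/4Z)^* ≅ Z/2Z; (Z/3Z)^* ≅ Z/2Z; (Z/5Z)^* ≅ Z/4Z; (Z/43Z)^* ≅ Z/42Z. Hence Gal(Q(zeta_2580)/Q) ≅ Z/2Z × Z/2Z × Z/4Z × Z/42Z.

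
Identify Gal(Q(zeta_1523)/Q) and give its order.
|Gal(Q(zeta_1523)/Q)| = phi(1523) = 1522; group ≅ (Z/1523Z)^* ≅ Z/1522Z

The n-th cyclotomic polynomial Φ_1523(x) is the minimal polynomial of zeta_1523 over Q and has degree phi(1523) = 1522. So Q(zeta_1523) is a degree-1522 Galois extension with Galois group (Z/1523Z)^*. (Z/1523Z)^* is cyclic since 1523 is an odd prime power (or 4). Hence Gal(Q(zeta_1523)/Q) ≅ Z/1522Z.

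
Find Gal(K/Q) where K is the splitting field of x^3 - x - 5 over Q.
Gal(K/Q) = S_3 (symmetric group of order 6)

Compute the discriminant of x^3 + (0)*x^2 + (-1)*x + (-5): Δ = -671. Since Δ is not a rational square, the Galois group is not contained in A_3; it must be the full S_3 (irreducibility of the cubic rules out anything smaller).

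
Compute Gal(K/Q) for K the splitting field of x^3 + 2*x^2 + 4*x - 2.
Gal(K/Q) = S_3 (symmetric group of order 6)

Compute the discriminant of x^3 + (2)*x^2 + (4)*x + (-2): Δ = -524. Since Δ is not a rational square, the Galois group is not contained in A_3; it must be the full S_3 (irreducibility of the cubic rules out anything smaller).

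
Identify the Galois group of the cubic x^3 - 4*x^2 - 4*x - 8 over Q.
Gal(K/Q) = S_3 (symmetric group of order 6)

Compute the discriminant of x^3 + (-4)*x^2 + (-4)*x + (-8): Δ = -5568. Since Δ is not a rational square, the Galois group is not contained in A_3; it must be the full S_3 (irreducibility of the cubic rules out anything smaller).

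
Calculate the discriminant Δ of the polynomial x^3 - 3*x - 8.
Δ = -1620

For a depressed cubic x^3 + p x + q the discriminant is Δ = -4 p^3 - 27 q^2 = -4*(-3)^3 - 27*(-8)^2 = 108 - 1728 = -1620.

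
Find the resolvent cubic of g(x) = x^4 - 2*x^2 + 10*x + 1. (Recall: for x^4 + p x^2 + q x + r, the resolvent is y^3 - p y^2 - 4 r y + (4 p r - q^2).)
h(y) = y^3 + 2*y^2 - 4*y - 108

Identify coefficients: p = -2, q = 10, r = 1.
Plug into h(y) = y^3 - p y^2 - 4 r y + (4 p r - q^2):
  h(y) = y^3 - (-2) y^2 - 4*(1) y + (4*(-2)*(1) - (10)^2)
       = y^3 + (2) y^2 + (-4) y + (-108).
Simplifying: h(y) = y^3 + 2*y^2 - 4*y - 108.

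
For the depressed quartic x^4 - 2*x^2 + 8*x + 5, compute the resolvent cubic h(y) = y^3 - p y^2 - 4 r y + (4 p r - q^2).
h(y) = y^3 + 2*y^2 - 20*y - 104

Identify coefficients: p = -2, q = 8, r = 5.
Plug into h(y) = y^3 - p y^2 - 4 r y + (4 p r - q^2):
  h(y) = y^3 - (-2) y^2 - 4*(5) y + (4*(-2)*(5) - (8)^2)
       = y^3 + (2) y^2 + (-20) y + (-104).
Simplifying: h(y) = y^3 + 2*y^2 - 20*y - 104.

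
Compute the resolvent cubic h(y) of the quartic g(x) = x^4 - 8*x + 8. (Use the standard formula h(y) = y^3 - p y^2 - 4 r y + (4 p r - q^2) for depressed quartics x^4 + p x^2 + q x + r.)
h(y) = y^3 - 32*y - 64

Identify coefficients: p = 0, q = -8, r = 8.
Plug into h(y) = y^3 - p y^2 - 4 r y + (4 p r - q^2):
  h(y) = y^3 - (0) y^2 - 4*(8) y + (4*(0)*(8) - (-8)^2)
       = y^3 + (0) y^2 + (-32) y + (-64).
Simplifying: h(y) = y^3 - 32*y - 64.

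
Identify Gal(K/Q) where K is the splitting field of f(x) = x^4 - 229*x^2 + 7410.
Gal(K/Q) = V_4 (Klein four-group, Z/2Z × Z/2Z)

f factors as (x^2 - 190)(x^2 - 39), so the splitting field is K = Q(sqrt(190), sqrt(39)). The elements 190, 39, 7410 are all non-squares in Q, so sqrt(190) and sqrt(39) generate independent quadratic extensions. Thus [K:Q] = 4 and Gal(K/Q) is generated by the two order-2 automorphisms sqrt(190) ↦ -sqrt(190) and sqrt(39) ↦ -sqrt(39), giving V_4.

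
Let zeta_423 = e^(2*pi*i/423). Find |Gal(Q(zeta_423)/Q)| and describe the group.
|Gal(Q(zeta_423)/Q)| = phi(423) = 276; group ≅ (Z/423Z)^* ≅ Z/6Z × Z/46Z

The n-th cyclotomic polynomial Φ_423(x) is the minimal polynomial of zeta_423 over Q and has degree phi(423) = 276. So Q(zeta_423) is a degree-276 Galois extension with Galois group (Z/423Z)^*. By CRT, (Z/423Z)^* ≅ (Z/9Z)^* × (Z/47Z)^*. Each prime-power unit group is (Z/9Z)^* ≅ Z/6Z; (Z/47Z)^* ≅ Z/46Z. Hence Gal(Q(zeta_423)/Q) ≅ Z/6Z × Z/46Z.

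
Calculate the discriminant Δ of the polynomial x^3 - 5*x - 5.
Δ = -175

For a depressed cubic x^3 + p x + q the discriminant is Δ = -4 p^3 - 27 q^2 = -4*(-5)^3 - 27*(-5)^2 = 500 - 675 = -175.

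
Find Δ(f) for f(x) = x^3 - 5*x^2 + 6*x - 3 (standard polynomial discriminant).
Δ = -87

For x^3 + a x^2 + b x + c the discriminant is Δ = 18 a b c - 4 a^3 c + a^2 b^2 - 4 b^3 - 27 c^2.
Plug a = -5, b = 6, c = -3:
  18*(-5)*(6)*(-3) - 4*(-5)^3*(-3) + (-5)^2*(6)^2 - 4*(6)^3 - 27*(-3)^2
  = 1620 + (-1500) + 900 + (-864) + (-243)
  = -87.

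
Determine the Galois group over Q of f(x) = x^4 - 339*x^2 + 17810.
Gal(K/Q) = V_4 (Klein four-group, Z/2Z × Z/2Z)

f factors as (x^2 - 274)(x^2 - 65), so the splitting field is K = Q(sqrt(274), sqrt(65)). The elements 274, 65, 17810 are all non-squares in Q, so sqrt(274) and sqrt(65) generate independent quadratic extensions. Thus [K:Q] = 4 and Gal(K/Q) is generated by the two order-2 automorphisms sqrt(274) ↦ -sqrt(274) and sqrt(65) ↦ -sqrt(65), giving V_4.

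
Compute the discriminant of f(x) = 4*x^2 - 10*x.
Δ = 100

For a quadratic a x^2 + b x + c the discriminant is Δ = b^2 - 4ac = (-10)^2 - 4*(4)*(0) = 100 - (0) = 100.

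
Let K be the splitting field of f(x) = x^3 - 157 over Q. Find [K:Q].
[K:Q] = 6

x^3 - 157 has one real root r = 157^(1/3) and two complex roots r*zeta_3, r*zeta_3^2 where zeta_3 = e^(2*pi*i/3). The splitting field is Q(r, zeta_3). [Q(r):Q] = 3 and [Q(zeta_3):Q] = 2 with gcd = 1, so [Q(r, zeta_3):Q] = 3 * 2 = 6.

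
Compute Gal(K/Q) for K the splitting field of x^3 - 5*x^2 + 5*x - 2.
Gal(K/Q) = S_3 (symmetric group of order 6)

Compute the discriminant of x^3 + (-5)*x^2 + (5)*x + (-2): Δ = -83. Since Δ is not a rational square, the Galois group is not contained in A_3; it must be the full S_3 (irreducibility of the cubic rules out anything smaller).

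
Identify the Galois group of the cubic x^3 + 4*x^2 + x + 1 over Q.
Gal(K/Q) = S_3 (symmetric group of order 6)

Compute the discriminant of x^3 + (4)*x^2 + (1)*x + (1): Δ = -199. Since Δ is not a rational square, the Galois group is not contained in A_3; it must be the full S_3 (irreducibility of the cubic rules out anything smaller).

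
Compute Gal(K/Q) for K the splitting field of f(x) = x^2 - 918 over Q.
Gal(K/Q) = Z/2Z (cyclic of order 2)

x^2 - 918 is irreducible over Q since 918 is not a rational square. The splitting field Q(sqrt(918)) has degree 2 over Q, and its unique nontrivial automorphism is sqrt(918) ↦ -sqrt(918). Hence Gal(Q(sqrt(918))/Q) = Z/2Z.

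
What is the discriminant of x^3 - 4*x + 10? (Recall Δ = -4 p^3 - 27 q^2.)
Δ = -2444

For a depressed cubic x^3 + p x + q the discriminant is Δ = -4 p^3 - 27 q^2 = -4*(-4)^3 - 27*(10)^2 = 256 - 2700 = -2444.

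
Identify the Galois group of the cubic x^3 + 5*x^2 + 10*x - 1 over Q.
Gal(K/Q) = S_3 (symmetric group of order 6)

Compute the discriminant of x^3 + (5)*x^2 + (10)*x + (-1): Δ = -1927. Since Δ is not a rational square, the Galois group is not contained in A_3; it must be the full S_3 (irreducibility of the cubic rules out anything smaller).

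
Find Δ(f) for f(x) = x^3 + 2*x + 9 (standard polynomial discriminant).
Δ = -2219

For a depressed cubic x^3 + p x + q the discriminant is Δ = -4 p^3 - 27 q^2 = -4*(2)^3 - 27*(9)^2 = -32 - 2187 = -2219.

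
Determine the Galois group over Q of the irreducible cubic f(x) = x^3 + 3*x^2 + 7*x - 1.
Gal(K/Q) = S_3 (symmetric group of order 6)

Compute the discriminant of x^3 + (3)*x^2 + (7)*x + (-1): Δ = -1228. Since Δ is not a rational square, the Galois group is not contained in A_3; it must be the full S_3 (irreducibility of the cubic rules out anything smaller).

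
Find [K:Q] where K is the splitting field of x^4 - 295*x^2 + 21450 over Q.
[K:Q] = 4

f factors as (x^2 - 165)(x^2 - 130); the splitting field is K = Q(sqrt(165), sqrt(130)). Since 165, 130, and 21450 are all non-squares in Q, the three subfields Q(sqrt(165)), Q(sqrt(130)), Q(sqrt(21450)) are distinct degree-2 extensions, so [K:Q] = 4 (Klein four Galois group).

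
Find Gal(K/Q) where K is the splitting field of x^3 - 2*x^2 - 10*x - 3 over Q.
Gal(K/Q) = S_3 (symmetric group of order 6)

Compute the discriminant of x^3 + (-2)*x^2 + (-10)*x + (-3): Δ = 2981. Since Δ is not a rational square, the Galois group is not contained in A_3; it must be the full S_3 (irreducibility of the cubic rules out anything smaller).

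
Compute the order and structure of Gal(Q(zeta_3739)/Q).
|Gal(Q(zeta_3739)/Q)| = phi(3739) = 3738; group ≅ (Z/3739Z)^* ≅ Z/3738Z

The n-th cyclotomic polynomial Φ_3739(x) is the minimal polynomial of zeta_3739 over Q and has degree phi(3739) = 3738. So Q(zeta_3739) is a degree-3738 Galois extension with Galois group (Z/3739Z)^*. (Z/3739Z)^* is cyclic since 3739 is an odd prime power (or 4). Hence Gal(Q(zeta_3739)/Q) ≅ Z/3738Z.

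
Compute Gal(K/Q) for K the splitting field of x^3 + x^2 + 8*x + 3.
Gal(K/Q) = S_3 (symmetric group of order 6)

Compute the discriminant of x^3 + (1)*x^2 + (8)*x + (3): Δ = -1807. Since Δ is not a rational square, the Galois group is not contained in A_3; it must be the full S_3 (irreducibility of the cubic rules out anything smaller).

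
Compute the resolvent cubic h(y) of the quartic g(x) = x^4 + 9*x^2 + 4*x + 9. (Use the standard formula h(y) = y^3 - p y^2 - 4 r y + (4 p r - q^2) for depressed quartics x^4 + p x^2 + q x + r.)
h(y) = y^3 - 9*y^2 - 36*y + 308

Identify coefficients: p = 9, q = 4, r = 9.
Plug into h(y) = y^3 - p y^2 - 4 r y + (4 p r - q^2):
  h(y) = y^3 - (9) y^2 - 4*(9) y + (4*(9)*(9) - (4)^2)
       = y^3 + (-9) y^2 + (-36) y + (308).
Simplifying: h(y) = y^3 - 9*y^2 - 36*y + 308.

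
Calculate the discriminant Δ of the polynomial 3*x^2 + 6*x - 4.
Δ = 84

For a quadratic a x^2 + b x + c the discriminant is Δ = b^2 - 4ac = (6)^2 - 4*(3)*(-4) = 36 - (-48) = 84.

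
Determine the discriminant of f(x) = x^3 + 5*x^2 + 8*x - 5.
Δ = -2223

For x^3 + a x^2 + b x + c the discriminant is Δ = 18 a b c - 4 a^3 c + a^2 b^2 - 4 b^3 - 27 c^2.
Plug a = 5, b = 8, c = -5:
  18*(5)*(8)*(-5) - 4*(5)^3*(-5) + (5)^2*(8)^2 - 4*(8)^3 - 27*(-5)^2
  = -3600 + (2500) + 1600 + (-2048) + (-675)
  = -2223.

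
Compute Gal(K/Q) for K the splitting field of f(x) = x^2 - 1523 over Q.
Gal(K/Q) = Z/2Z (cyclic of order 2)

x^2 - 1523 is irreducible over Q since 1523 is not a rational square. The splitting field Q(sqrt(1523)) has degree 2 over Q, and its unique nontrivial automorphism is sqrt(1523) ↦ -sqrt(1523). Hence Gal(Q(sqrt(1523))/Q) = Z/2Z.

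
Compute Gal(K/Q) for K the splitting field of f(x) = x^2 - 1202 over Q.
Gal(K/Q) = Z/2Z (cyclic of order 2)

x^2 - 1202 is irreducible over Q since 1202 is not a rational square. The splitting field Q(sqrt(1202)) has degree 2 over Q, and its unique nontrivial automorphism is sqrt(1202) ↦ -sqrt(1202). Hence Gal(Q(sqrt(1202))/Q) = Z/2Z.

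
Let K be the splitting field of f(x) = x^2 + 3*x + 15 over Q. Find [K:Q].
[K:Q] = 2

The discriminant of x^2 + (3)*x + (15) is b^2 - 4c = 9 - (60) = -51. Since -51 is not a perfect square in Q, the polynomial is irreducible over Q. Its two roots generate a degree-2 extension, so [K:Q] = 2.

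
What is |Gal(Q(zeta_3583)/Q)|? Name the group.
|Gal(Q(zeta_3583)/Q)| = phi(3583) = 3582; group ≅ (Z/3583Z)^* ≅ Z/3582Z

The n-th cyclotomic polynomial Φ_3583(x) is the minimal polynomial of zeta_3583 over Q and has degree phi(3583) = 3582. So Q(zeta_3583) is a degree-3582 Galois extension with Galois group (Z/3583Z)^*. (Z/3583Z)^* is cyclic since 3583 is an odd prime power (or 4). Hence Gal(Q(zeta_3583)/Q) ≅ Z/3582Z.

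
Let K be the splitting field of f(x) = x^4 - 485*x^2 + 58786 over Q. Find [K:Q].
[K:Q] = 4

f factors as (x^2 - 238)(x^2 - 247); the splitting field is K = Q(sqrt(238), sqrt(247)). Since 238, 247, and 58786 are all non-squares in Q, the three subfields Q(sqrt(238)), Q(sqrt(247)), Q(sqrt(58786)) are distinct degree-2 extensions, so [K:Q] = 4 (Klein four Galois group).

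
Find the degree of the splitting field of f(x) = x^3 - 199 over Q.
[K:Q] = 6

x^3 - 199 has one real root r = 199^(1/3) and two complex roots r*zeta_3, r*zeta_3^2 where zeta_3 = e^(2*pi*i/3). The splitting field is Q(r, zeta_3). [Q(r):Q] = 3 and [Q(zeta_3):Q] = 2 with gcd = 1, so [Q(r, zeta_3):Q] = 3 * 2 = 6.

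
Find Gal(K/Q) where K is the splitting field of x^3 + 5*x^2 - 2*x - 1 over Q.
Gal(K/Q) = S_3 (symmetric group of order 6)

Compute the discriminant of x^3 + (5)*x^2 + (-2)*x + (-1): Δ = 785. Since Δ is not a rational square, the Galois group is not contained in A_3; it must be the full S_3 (irreducibility of the cubic rules out anything smaller).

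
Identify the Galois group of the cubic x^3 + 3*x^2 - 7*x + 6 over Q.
Gal(K/Q) = S_3 (symmetric group of order 6)

Compute the discriminant of x^3 + (3)*x^2 + (-7)*x + (6): Δ = -2075. Since Δ is not a rational square, the Galois group is not contained in A_3; it must be the full S_3 (irreducibility of the cubic rules out anything smaller).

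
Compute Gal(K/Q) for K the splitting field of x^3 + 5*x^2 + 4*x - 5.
Gal(K/Q) = A_3 (cyclic of order 3)

Compute the discriminant of x^3 + (5)*x^2 + (4)*x + (-5): Δ = 169. Since Δ is a perfect square (Δ = 13^2), the Galois group is contained in A_3. Irreducibility forces the group to be transitive on three roots, so Gal = A_3.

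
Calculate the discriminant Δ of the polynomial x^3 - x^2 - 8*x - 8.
Δ = -800

For x^3 + a x^2 + b x + c the discriminant is Δ = 18 a b c - 4 a^3 c + a^2 b^2 - 4 b^3 - 27 c^2.
Plug a = -1, b = -8, c = -8:
  18*(-1)*(-8)*(-8) - 4*(-1)^3*(-8) + (-1)^2*(-8)^2 - 4*(-8)^3 - 27*(-8)^2
  = -1152 + (-32) + 64 + (2048) + (-1728)
  = -800.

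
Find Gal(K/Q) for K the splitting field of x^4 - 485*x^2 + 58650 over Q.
Gal(K/Q) = V_4 (Klein four-group, Z/2Z × Z/2Z)

f factors as (x^2 - 230)(x^2 - 255), so the splitting field is K = Q(sqrt(230), sqrt(255)). The elements 230, 255, 58650 are all non-squares in Q, so sqrt(230) and sqrt(255) generate independent quadratic extensions. Thus [K:Q] = 4 and Gal(K/Q) is generated by the two order-2 automorphisms sqrt(230) ↦ -sqrt(230) and sqrt(255) ↦ -sqrt(255), giving V_4.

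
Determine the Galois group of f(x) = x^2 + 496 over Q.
Gal(K/Q) = Z/2Z (cyclic of order 2)

x^2 + 496 is irreducible over Q since -496 is not a rational square. The splitting field Q(sqrt(-496)) has degree 2 over Q, and its unique nontrivial automorphism is sqrt(-496) ↦ -sqrt(-496). Hence Gal(Q(sqrt(-496))/Q) = Z/2Z.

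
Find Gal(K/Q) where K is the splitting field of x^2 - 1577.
Gal(K/Q) = Z/2Z (cyclic of order 2)

x^2 - 1577 is irreducible over Q since 1577 is not a rational square. The splitting field Q(sqrt(1577)) has degree 2 over Q, and its unique nontrivial automorphism is sqrt(1577) ↦ -sqrt(1577). Hence Gal(Q(sqrt(1577))/Q) = Z/2Z.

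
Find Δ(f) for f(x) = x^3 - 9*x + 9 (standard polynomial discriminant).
Δ = 729

For a depressed cubic x^3 + p x + q the discriminant is Δ = -4 p^3 - 27 q^2 = -4*(-9)^3 - 27*(9)^2 = 2916 - 2187 = 729.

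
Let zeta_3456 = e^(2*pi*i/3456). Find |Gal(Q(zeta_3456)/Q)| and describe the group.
|Gal(Q(zeta_3456)/Q)| = phi(3456) = 1152; group ≅ (Z/3456Z)^* ≅ Z/2Z × Z/18Z × Z/32Z

The n-th cyclotomic polynomial Φ_3456(x) is the minimal polynomial of zeta_3456 over Q and has degree phi(3456) = 1152. So Q(zeta_3456) is a degree-1152 Galois extension with Galois group (Z/3456Z)^*. By CRT, (Z/3456Z)^* ≅ (Z/128Z)^* × (Z/27Z)^*. Each prime-power unit group is (Z/128Z)^* ≅ Z/2Z × Z/32Z; (Z/27Z)^* ≅ Z/18Z. Hence Gal(Q(zeta_3456)/Q) ≅ Z/2Z × Z/18Z × Z/32Z.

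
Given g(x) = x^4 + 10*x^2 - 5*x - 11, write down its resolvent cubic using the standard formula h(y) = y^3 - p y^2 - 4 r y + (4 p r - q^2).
h(y) = y^3 - 10*y^2 + 44*y - 465

Identify coefficients: p = 10, q = -5, r = -11.
Plug into h(y) = y^3 - p y^2 - 4 r y + (4 p r - q^2):
  h(y) = y^3 - (10) y^2 - 4*(-11) y + (4*(10)*(-11) - (-5)^2)
       = y^3 + (-10) y^2 + (44) y + (-465).
Simplifying: h(y) = y^3 - 10*y^2 + 44*y - 465.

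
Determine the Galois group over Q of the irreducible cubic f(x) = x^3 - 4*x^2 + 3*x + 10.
Gal(K/Q) = S_3 (symmetric group of order 6)

Compute the discriminant of x^3 + (-4)*x^2 + (3)*x + (10): Δ = -2264. Since Δ is not a rational square, the Galois group is not contained in A_3; it must be the full S_3 (irreducibility of the cubic rules out anything smaller).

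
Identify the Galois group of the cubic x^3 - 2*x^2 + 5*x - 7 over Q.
Gal(K/Q) = S_3 (symmetric group of order 6)

Compute the discriminant of x^3 + (-2)*x^2 + (5)*x + (-7): Δ = -687. Since Δ is not a rational square, the Galois group is not contained in A_3; it must be the full S_3 (irreducibility of the cubic rules out anything smaller).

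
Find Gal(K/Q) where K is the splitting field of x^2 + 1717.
Gal(K/Q) = Z/2Z (cyclic of order 2)

x^2 + 1717 is irreducible over Q since -1717 is not a rational square. The splitting field Q(sqrt(-1717)) has degree 2 over Q, and its unique nontrivial automorphism is sqrt(-1717) ↦ -sqrt(-1717). Hence Gal(Q(sqrt(-1717))/Q) = Z/2Z.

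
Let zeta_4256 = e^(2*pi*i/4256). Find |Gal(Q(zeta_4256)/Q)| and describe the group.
|Gal(Q(zeta_4256)/Q)| = phi(4256) = 1728; group ≅ (Z/4256Z)^* ≅ Z/2Z × Z/6Z × Z/8Z × Z/18Z

The n-th cyclotomic polynomial Φ_4256(x) is the minimal polynomial of zeta_4256 over Q and has degree phi(4256) = 1728. So Q(zeta_4256) is a degree-1728 Galois extension with Galois group (Z/4256Z)^*. By CRT, (Z/4256Z)^* ≅ (Z/32Z)^* × (Z/7Z)^* × (Z/19Z)^*. Each prime-power unit group is (Z/32Z)^* ≅ Z/2Z × Z/8Z; (Z/7Z)^* ≅ Z/6Z; (Z/19Z)^* ≅ Z/18Z. Hence Gal(Q(zeta_4256)/Q) ≅ Z/2Z × Z/6Z × Z/8Z × Z/18Z.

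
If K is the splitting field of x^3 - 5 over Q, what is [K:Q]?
[K:Q] = 6

x^3 - 5 has one real root r = 5^(1/3) and two complex roots r*zeta_3, r*zeta_3^2 where zeta_3 = e^(2*pi*i/3). The splitting field is Q(r, zeta_3). [Q(r):Q] = 3 and [Q(zeta_3):Q] = 2 with gcd = 1, so [Q(r, zeta_3):Q] = 3 * 2 = 6.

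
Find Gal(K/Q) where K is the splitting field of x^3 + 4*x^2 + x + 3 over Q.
Gal(K/Q) = S_3 (symmetric group of order 6)

Compute the discriminant of x^3 + (4)*x^2 + (1)*x + (3): Δ = -783. Since Δ is not a rational square, the Galois group is not contained in A_3; it must be the full S_3 (irreducibility of the cubic rules out anything smaller).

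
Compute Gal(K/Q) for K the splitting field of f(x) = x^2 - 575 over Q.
Gal(K/Q) = Z/2Z (cyclic of order 2)

x^2 - 575 is irreducible over Q since 575 is not a rational square. The splitting field Q(sqrt(575)) has degree 2 over Q, and its unique nontrivial automorphism is sqrt(575) ↦ -sqrt(575). Hence Gal(Q(sqrt(575))/Q) = Z/2Z.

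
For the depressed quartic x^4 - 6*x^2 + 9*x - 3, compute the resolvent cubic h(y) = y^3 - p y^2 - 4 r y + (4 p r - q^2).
h(y) = y^3 + 6*y^2 + 12*y - 9

Identify coefficients: p = -6, q = 9, r = -3.
Plug into h(y) = y^3 - p y^2 - 4 r y + (4 p r - q^2):
  h(y) = y^3 - (-6) y^2 - 4*(-3) y + (4*(-6)*(-3) - (9)^2)
       = y^3 + (6) y^2 + (12) y + (-9).
Simplifying: h(y) = y^3 + 6*y^2 + 12*y - 9.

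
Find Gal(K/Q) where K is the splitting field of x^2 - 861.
Gal(K/Q) = Z/2Z (cyclic of order 2)

x^2 - 861 is irreducible over Q since 861 is not a rational square. The splitting field Q(sqrt(861)) has degree 2 over Q, and its unique nontrivial automorphism is sqrt(861) ↦ -sqrt(861). Hence Gal(Q(sqrt(861))/Q) = Z/2Z.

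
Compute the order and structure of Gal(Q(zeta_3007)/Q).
|Gal(Q(zeta_3007)/Q)| = phi(3007) = 2880; group ≅ (Z/3007Z)^* ≅ Z/30Z × Z/96Z

The n-th cyclotomic polynomial Φ_3007(x) is the minimal polynomial of zeta_3007 over Q and has degree phi(3007) = 2880. So Q(zeta_3007) is a degree-2880 Galois extension with Galois group (Z/3007Z)^*. By CRT, (Z/3007Z)^* ≅ (Z/31Z)^* × (Z/97Z)^*. Each prime-power unit group is (Z/31Z)^* ≅ Z/30Z; (Z/97Z)^* ≅ Z/96Z. Hence Gal(Q(zeta_3007)/Q) ≅ Z/30Z × Z/96Z.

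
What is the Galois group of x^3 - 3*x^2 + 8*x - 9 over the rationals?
Gal(K/Q) = S_3 (symmetric group of order 6)

Compute the discriminant of x^3 + (-3)*x^2 + (8)*x + (-9): Δ = -743. Since Δ is not a rational square, the Galois group is not contained in A_3; it must be the full S_3 (irreducibility of the cubic rules out anything smaller).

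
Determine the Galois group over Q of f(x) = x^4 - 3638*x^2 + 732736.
Gal(K/Q) = Z/2Z (cyclic of order 2)

f factors as (x^2 - 3424)(x^2 - 214), so the splitting field is K = Q(sqrt(3424), sqrt(214)). The squarefree part of 3424 is 214 and the squarefree part of 214 is also 214, so sqrt(3424) and sqrt(214) are both rational multiples of sqrt(214). Hence Q(sqrt(3424)) = Q(sqrt(214)) = Q(sqrt(214)), and the splitting field collapses to a single degree-2 extension with Galois group Z/2Z.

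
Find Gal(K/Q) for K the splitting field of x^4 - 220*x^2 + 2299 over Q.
Gal(K/Q) = V_4 (Klein four-group, Z/2Z × Z/2Z)

f factors as (x^2 - 209)(x^2 - 11), so the splitting field is K = Q(sqrt(209), sqrt(11)). The elements 209, 11, 2299 are all non-squares in Q, so sqrt(209) and sqrt(11) generate independent quadratic extensions. Thus [K:Q] = 4 and Gal(K/Q) is generated by the two order-2 automorphisms sqrt(209) ↦ -sqrt(209) and sqrt(11) ↦ -sqrt(11), giving V_4.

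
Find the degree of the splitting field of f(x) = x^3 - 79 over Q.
[K:Q] = 6

x^3 - 79 has one real root r = 79^(1/3) and two complex roots r*zeta_3, r*zeta_3^2 where zeta_3 = e^(2*pi*i/3). The splitting field is Q(r, zeta_3). [Q(r):Q] = 3 and [Q(zeta_3):Q] = 2 with gcd = 1, so [Q(r, zeta_3):Q] = 3 * 2 = 6.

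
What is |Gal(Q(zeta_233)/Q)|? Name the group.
|Gal(Q(zeta_233)/Q)| = phi(233) = 232; group ≅ (Z/233Z)^* ≅ Z/232Z

The n-th cyclotomic polynomial Φ_233(x) is the minimal polynomial of zeta_233 over Q and has degree phi(233) = 232. So Q(zeta_233) is a degree-232 Galois extension with Galois group (Z/233Z)^*. (Z/233Z)^* is cyclic since 233 is an odd prime power (or 4). Hence Gal(Q(zeta_233)/Q) ≅ Z/232Z.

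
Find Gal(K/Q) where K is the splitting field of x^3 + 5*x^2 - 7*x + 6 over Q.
Gal(K/Q) = S_3 (symmetric group of order 6)

Compute the discriminant of x^3 + (5)*x^2 + (-7)*x + (6): Δ = -5155. Since Δ is not a rational square, the Galois group is not contained in A_3; it must be the full S_3 (irreducibility of the cubic rules out anything smaller).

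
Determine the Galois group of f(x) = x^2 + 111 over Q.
Gal(K/Q) = Z/2Z (cyclic of order 2)

x^2 + 111 is irreducible over Q since -111 is not a rational square. The splitting field Q(sqrt(-111)) has degree 2 over Q, and its unique nontrivial automorphism is sqrt(-111) ↦ -sqrt(-111). Hence Gal(Q(sqrt(-111))/Q) = Z/2Z.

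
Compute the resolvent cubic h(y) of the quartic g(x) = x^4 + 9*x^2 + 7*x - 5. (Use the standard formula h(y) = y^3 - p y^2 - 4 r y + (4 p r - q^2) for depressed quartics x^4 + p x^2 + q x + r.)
h(y) = y^3 - 9*y^2 + 20*y - 229

Identify coefficients: p = 9, q = 7, r = -5.
Plug into h(y) = y^3 - p y^2 - 4 r y + (4 p r - q^2):
  h(y) = y^3 - (9) y^2 - 4*(-5) y + (4*(9)*(-5) - (7)^2)
       = y^3 + (-9) y^2 + (20) y + (-229).
Simplifying: h(y) = y^3 - 9*y^2 + 20*y - 229.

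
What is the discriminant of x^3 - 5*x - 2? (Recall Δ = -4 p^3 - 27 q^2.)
Δ = 392

For a depressed cubic x^3 + p x + q the discriminant is Δ = -4 p^3 - 27 q^2 = -4*(-5)^3 - 27*(-2)^2 = 500 - 108 = 392.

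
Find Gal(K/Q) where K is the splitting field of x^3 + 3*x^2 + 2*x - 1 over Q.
Gal(K/Q) = S_3 (symmetric group of order 6)

Compute the discriminant of x^3 + (3)*x^2 + (2)*x + (-1): Δ = -23. Since Δ is not a rational square, the Galois group is not contained in A_3; it must be the full S_3 (irreducibility of the cubic rules out anything smaller).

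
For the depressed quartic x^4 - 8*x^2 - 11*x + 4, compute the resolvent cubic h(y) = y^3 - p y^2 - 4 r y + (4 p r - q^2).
h(y) = y^3 + 8*y^2 - 16*y - 249

Identify coefficients: p = -8, q = -11, r = 4.
Plug into h(y) = y^3 - p y^2 - 4 r y + (4 p r - q^2):
  h(y) = y^3 - (-8) y^2 - 4*(4) y + (4*(-8)*(4) - (-11)^2)
       = y^3 + (8) y^2 + (-16) y + (-249).
Simplifying: h(y) = y^3 + 8*y^2 - 16*y - 249.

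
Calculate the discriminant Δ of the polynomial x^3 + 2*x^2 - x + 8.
Δ = -2264

For x^3 + a x^2 + b x + c the discriminant is Δ = 18 a b c - 4 a^3 c + a^2 b^2 - 4 b^3 - 27 c^2.
Plug a = 2, b = -1, c = 8:
  18*(2)*(-1)*(8) - 4*(2)^3*(8) + (2)^2*(-1)^2 - 4*(-1)^3 - 27*(8)^2
  = -288 + (-256) + 4 + (4) + (-1728)
  = -2264.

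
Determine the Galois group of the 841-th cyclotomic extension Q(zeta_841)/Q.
|Gal(Q(zeta_841)/Q)| = phi(841) = 812; group ≅ (Z/841Z)^* ≅ Z/812Z

The n-th cyclotomic polynomial Φ_841(x) is the minimal polynomial of zeta_841 over Q and has degree phi(841) = 812. So Q(zeta_841) is a degree-812 Galois extension with Galois group (Z/841Z)^*. (Z/841Z)^* is cyclic since 841 is an odd prime power (or 4). Hence Gal(Q(zeta_841)/Q) ≅ Z/812Z.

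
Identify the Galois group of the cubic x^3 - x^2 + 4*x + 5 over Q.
Gal(K/Q) = S_3 (symmetric group of order 6)

Compute the discriminant of x^3 + (-1)*x^2 + (4)*x + (5): Δ = -1255. Since Δ is not a rational square, the Galois group is not contained in A_3; it must be the full S_3 (irreducibility of the cubic rules out anything smaller).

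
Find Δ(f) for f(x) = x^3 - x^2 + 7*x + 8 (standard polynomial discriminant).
Δ = -4027

For x^3 + a x^2 + b x + c the discriminant is Δ = 18 a b c - 4 a^3 c + a^2 b^2 - 4 b^3 - 27 c^2.
Plug a = -1, b = 7, c = 8:
  18*(-1)*(7)*(8) - 4*(-1)^3*(8) + (-1)^2*(7)^2 - 4*(7)^3 - 27*(8)^2
  = -1008 + (32) + 49 + (-1372) + (-1728)
  = -4027.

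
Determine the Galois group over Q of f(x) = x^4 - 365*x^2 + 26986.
Gal(K/Q) = V_4 (Klein four-group, Z/2Z × Z/2Z)

f factors as (x^2 - 103)(x^2 - 262), so the splitting field is K = Q(sqrt(103), sqrt(262)). The elements 103, 262, 26986 are all non-squares in Q, so sqrt(103) and sqrt(262) generate independent quadratic extensions. Thus [K:Q] = 4 and Gal(K/Q) is generated by the two order-2 automorphisms sqrt(103) ↦ -sqrt(103) and sqrt(262) ↦ -sqrt(262), giving V_4.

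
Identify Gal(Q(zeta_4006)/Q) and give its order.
|Gal(Q(zeta_4006)/Q)| = phi(4006) = 2002; group ≅ (Z/4006Z)^* ≅ Z/2002Z

The n-th cyclotomic polynomial Φ_4006(x) is the minimal polynomial of zeta_4006 over Q and has degree phi(4006) = 2002. So Q(zeta_4006) is a degree-2002 Galois extension with Galois group (Z/4006Z)^*. By CRT, (Z/4006Z)^* ≅ (Z/2Z)^* × (Z/2003Z)^*. Each prime-power unit group is (Z/2Z)^* ≅ trivial group (order 1); (Z/2003Z)^* ≅ Z/2002Z. Hence Gal(Q(zeta_4006)/Q) ≅ Z/2002Z.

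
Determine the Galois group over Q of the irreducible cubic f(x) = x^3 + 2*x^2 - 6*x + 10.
Gal(K/Q) = S_3 (symmetric group of order 6)

Compute the discriminant of x^3 + (2)*x^2 + (-6)*x + (10): Δ = -4172. Since Δ is not a rational square, the Galois group is not contained in A_3; it must be the full S_3 (irreducibility of the cubic rules out anything smaller).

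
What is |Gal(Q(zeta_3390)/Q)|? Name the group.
|Gal(Q(zeta_3390)/Q)| = phi(3390) = 896; group ≅ (Z/3390Z)^* ≅ Z/2Z × Z/4Z × Z/112Z

The n-th cyclotomic polynomial Φ_3390(x) is the minimal polynomial of zeta_3390 over Q and has degree phi(3390) = 896. So Q(zeta_3390) is a degree-896 Galois extension with Galois group (Z/3390Z)^*. By CRT, (Z/3390Z)^* ≅ (Z/2Z)^* × (Z/3Z)^* × (Z/5Z)^* × (Z/113Z)^*. Each prime-power unit group is (Z/2Z)^* ≅ trivial group (order 1); (Z/3Z)^* ≅ Z/2Z; (Z/5Z)^* ≅ Z/4Z; (Z/113Z)^* ≅ Z/112Z. Hence Gal(Q(zeta_3390)/Q) ≅ Z/2Z × Z/4Z × Z/112Z.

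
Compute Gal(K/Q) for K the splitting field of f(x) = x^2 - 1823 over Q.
Gal(K/Q) = Z/2Z (cyclic of order 2)

x^2 - 1823 is irreducible over Q since 1823 is not a rational square. The splitting field Q(sqrt(1823)) has degree 2 over Q, and its unique nontrivial automorphism is sqrt(1823) ↦ -sqrt(1823). Hence Gal(Q(sqrt(1823))/Q) = Z/2Z.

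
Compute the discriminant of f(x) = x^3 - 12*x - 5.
Δ = 6237

For a depressed cubic x^3 + p x + q the discriminant is Δ = -4 p^3 - 27 q^2 = -4*(-12)^3 - 27*(-5)^2 = 6912 - 675 = 6237.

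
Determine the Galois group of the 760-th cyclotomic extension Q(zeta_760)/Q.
|Gal(Q(zeta_760)/Q)| = phi(760) = 288; group ≅ (Z/760Z)^* ≅ Z/2Z × Z/2Z × Z/4Z × Z/18Z

The n-th cyclotomic polynomial Φ_760(x) is the minimal polynomial of zeta_760 over Q and has degree phi(760) = 288. So Q(zeta_760) is a degree-288 Galois extension with Galois group (Z/760Z)^*. By CRT, (Z/760Z)^* ≅ (Z/8Z)^* × (Z/5Z)^* × (Z/19Z)^*. Each prime-power unit group is (Z/8Z)^* ≅ Z/2Z × Z/2Z; (Z/5Z)^* ≅ Z/4Z; (Z/19Z)^* ≅ Z/18Z. Hence Gal(Q(zeta_760)/Q) ≅ Z/2Z × Z/2Z × Z/4Z × Z/18Z.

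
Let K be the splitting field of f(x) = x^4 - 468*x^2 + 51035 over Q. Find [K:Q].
[K:Q] = 4

f factors as (x^2 - 173)(x^2 - 295); the splitting field is K = Q(sqrt(173), sqrt(295)). Since 173, 295, and 51035 are all non-squares in Q, the three subfields Q(sqrt(173)), Q(sqrt(295)), Q(sqrt(51035)) are distinct degree-2 extensions, so [K:Q] = 4 (Klein four Galois group).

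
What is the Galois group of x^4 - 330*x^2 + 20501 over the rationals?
Gal(K/Q) = V_4 (Klein four-group, Z/2Z × Z/2Z)

f factors as (x^2 - 247)(x^2 - 83), so the splitting field is K = Q(sqrt(247), sqrt(83)). The elements 247, 83, 20501 are all non-squares in Q, so sqrt(247) and sqrt(83) generate independent quadratic extensions. Thus [K:Q] = 4 and Gal(K/Q) is generated by the two order-2 automorphisms sqrt(247) ↦ -sqrt(247) and sqrt(83) ↦ -sqrt(83), giving V_4.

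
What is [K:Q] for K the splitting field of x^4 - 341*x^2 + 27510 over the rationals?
[K:Q] = 4

f factors as (x^2 - 131)(x^2 - 210); the splitting field is K = Q(sqrt(131), sqrt(210)). Since 131, 210, and 27510 are all non-squares in Q, the three subfields Q(sqrt(131)), Q(sqrt(210)), Q(sqrt(27510)) are distinct degree-2 extensions, so [K:Q] = 4 (Klein four Galois group).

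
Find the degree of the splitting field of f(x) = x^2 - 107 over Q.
[K:Q] = 2

The polynomial x^2 - 107 is irreducible over Q since 107 is not a perfect square. Its splitting field is Q(sqrt(107)), which has degree 2 over Q.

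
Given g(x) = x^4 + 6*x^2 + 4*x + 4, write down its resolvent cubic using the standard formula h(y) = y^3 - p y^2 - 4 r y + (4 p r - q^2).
h(y) = y^3 - 6*y^2 - 16*y + 80

Identify coefficients: p = 6, q = 4, r = 4.
Plug into h(y) = y^3 - p y^2 - 4 r y + (4 p r - q^2):
  h(y) = y^3 - (6) y^2 - 4*(4) y + (4*(6)*(4) - (4)^2)
       = y^3 + (-6) y^2 + (-16) y + (80).
Simplifying: h(y) = y^3 - 6*y^2 - 16*y + 80.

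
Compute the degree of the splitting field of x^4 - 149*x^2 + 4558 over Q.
[K:Q] = 4

f factors as (x^2 - 106)(x^2 - 43); the splitting field is K = Q(sqrt(106), sqrt(43)). Since 106, 43, and 4558 are all non-squares in Q, the three subfields Q(sqrt(106)), Q(sqrt(43)), Q(sqrt(4558)) are distinct degree-2 extensions, so [K:Q] = 4 (Klein four Galois group).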